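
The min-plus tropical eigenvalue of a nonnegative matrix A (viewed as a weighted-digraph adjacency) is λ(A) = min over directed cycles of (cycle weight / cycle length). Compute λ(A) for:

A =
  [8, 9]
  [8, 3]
λ(A) = 3

Enumerate directed cycles and compute their means (weight / length). Sample:
  cycle 0 → 0: weight = 8, length = 1, mean = 8/1 ≈ 8.000
  cycle 1 → 1: weight = 3, length = 1, mean = 3/1 ≈ 3.000
  cycle 0 → 1 → 0: weight = 17, length = 2, mean = 17/2 ≈ 8.500
  cycle 1 → 0 → 1: weight = 17, length = 2, mean = 17/2 ≈ 8.500
Minimum mean = 3.000, attained e.g. along the cycle 1 → 1 with weight 3 and length 1. So λ(A) = 3/1 = 3.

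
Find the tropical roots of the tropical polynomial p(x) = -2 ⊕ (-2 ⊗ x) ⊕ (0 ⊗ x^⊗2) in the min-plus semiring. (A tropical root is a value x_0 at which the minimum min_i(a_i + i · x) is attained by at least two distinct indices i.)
Roots: {-2, 0}

Each tropical root is a break point of the lower envelope of the lines y = a_i + i · x (there are 3 lines, with slopes 0, 1, ..., 2). Only the lines that attain the minimum somewhere contribute to roots; other lines are dominated. Here the surviving (envelope) indices are i = 2, i = 1, i = 0.
Intersections between consecutive envelope lines give the roots: for adjacent envelope indices i < j the intersection is x = (a_i − a_j) / (j − i). Reading off the sorted break points: {-2, 0}.
Verification: at each break x_0, at least two indices attain the minimum of min_i(a_i + i · x_0).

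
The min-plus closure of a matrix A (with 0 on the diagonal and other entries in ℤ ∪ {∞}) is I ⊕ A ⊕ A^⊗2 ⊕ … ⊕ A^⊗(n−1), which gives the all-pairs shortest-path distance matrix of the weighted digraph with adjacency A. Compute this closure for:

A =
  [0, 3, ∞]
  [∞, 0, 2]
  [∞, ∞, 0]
Closure =
  [0, 3, 5]
  [∞, 0, 2]
  [∞, ∞, 0]

This is the Floyd-Warshall all-pairs shortest-path computation. For each intermediate vertex k = 0, 1, …, 2, update dist[i][j] ← min(dist[i][j], dist[i][k] + dist[k][j]). The final matrix gives, for each (i, j), the minimum total weight of any directed path from i to j (possibly empty when i = j).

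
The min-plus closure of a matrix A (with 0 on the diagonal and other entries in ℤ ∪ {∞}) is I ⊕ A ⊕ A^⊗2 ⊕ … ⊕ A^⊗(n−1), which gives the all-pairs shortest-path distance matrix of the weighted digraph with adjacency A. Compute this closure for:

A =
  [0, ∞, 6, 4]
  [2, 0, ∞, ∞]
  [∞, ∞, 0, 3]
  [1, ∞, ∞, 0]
Closure =
  [0, ∞, 6, 4]
  [2, 0, 8, 6]
  [4, ∞, 0, 3]
  [1, ∞, 7, 0]

This is the Floyd-Warshall all-pairs shortest-path computation. For each intermediate vertex k = 0, 1, …, 3, update dist[i][j] ← min(dist[i][j], dist[i][k] + dist[k][j]). The final matrix gives, for each (i, j), the minimum total weight of any directed path from i to j (possibly empty when i = j).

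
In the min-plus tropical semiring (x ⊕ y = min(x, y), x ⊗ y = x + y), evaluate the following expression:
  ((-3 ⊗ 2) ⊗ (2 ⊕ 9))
((-3 ⊗ 2) ⊗ (2 ⊕ 9)) = 1

Expand innermost to outermost. Recall ⊕ takes the minimum of its arguments and ⊗ takes their sum. Working out the expression ((-3 ⊗ 2) ⊗ (2 ⊕ 9)) gives 1.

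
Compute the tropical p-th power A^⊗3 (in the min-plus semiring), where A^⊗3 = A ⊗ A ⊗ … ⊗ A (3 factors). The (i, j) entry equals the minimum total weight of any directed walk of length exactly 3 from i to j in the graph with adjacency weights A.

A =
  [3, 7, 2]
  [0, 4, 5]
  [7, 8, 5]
A^⊗3 =
  [9, 13, 8]
  [6, 10, 5]
  [11, 15, 10]

Each entry (A^⊗3)_ij equals the minimum over all length-3 walks i = v_0 → v_1 → … → v_3 = j of Σ_t A[v_t][v_{t+1}]. For example, for (i, j) = (0, 2) we minimise over 9 possible intermediate vertex sequences; the minimum is 8, attained along the walk 0 → 0 → 0 → 2.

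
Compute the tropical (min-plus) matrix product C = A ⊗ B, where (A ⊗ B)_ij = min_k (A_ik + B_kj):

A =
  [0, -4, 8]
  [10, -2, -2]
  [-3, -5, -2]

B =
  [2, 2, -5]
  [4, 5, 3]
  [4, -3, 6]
A ⊗ B =
  [0, 1, -5]
  [2, -5, 1]
  [-1, -5, -8]

Apply the min-plus product entry-by-entry:
  C[0][0] = min over k of (A[0][0] + B[0][0] = 0 + 2 = 2, A[0][1] + B[1][0] = -4 + 4 = 0, A[0][2] + B[2][0] = 8 + 4 = 12) = 0 (attained at k = 1)
  C[0][1] = min over k of (A[0][0] + B[0][1] = 0 + 2 = 2, A[0][1] + B[1][1] = -4 + 5 = 1, A[0][2] + B[2][1] = 8 + -3 = 5) = 1 (attained at k = 1)
  C[0][2] = min over k of (A[0][0] + B[0][2] = 0 + -5 = -5, A[0][1] + B[1][2] = -4 + 3 = -1, A[0][2] + B[2][2] = 8 + 6 = 14) = -5 (attained at k = 0)
  C[1][0] = min over k of (A[1][0] + B[0][0] = 10 + 2 = 12, A[1][1] + B[1][0] = -2 + 4 = 2, A[1][2] + B[2][0] = -2 + 4 = 2) = 2 (attained at k = 1)
  C[1][1] = min over k of (A[1][0] + B[0][1] = 10 + 2 = 12, A[1][1] + B[1][1] = -2 + 5 = 3, A[1][2] + B[2][1] = -2 + -3 = -5) = -5 (attained at k = 2)
  C[1][2] = min over k of (A[1][0] + B[0][2] = 10 + -5 = 5, A[1][1] + B[1][2] = -2 + 3 = 1, A[1][2] + B[2][2] = -2 + 6 = 4) = 1 (attained at k = 1)
  C[2][0] = min over k of (A[2][0] + B[0][0] = -3 + 2 = -1, A[2][1] + B[1][0] = -5 + 4 = -1, A[2][2] + B[2][0] = -2 + 4 = 2) = -1 (attained at k = 0)
  C[2][1] = min over k of (A[2][0] + B[0][1] = -3 + 2 = -1, A[2][1] + B[1][1] = -5 + 5 = 0, A[2][2] + B[2][1] = -2 + -3 = -5) = -5 (attained at k = 2)
  C[2][2] = min over k of (A[2][0] + B[0][2] = -3 + -5 = -8, A[2][1] + B[1][2] = -5 + 3 = -2, A[2][2] + B[2][2] = -2 + 6 = 4) = -8 (attained at k = 0)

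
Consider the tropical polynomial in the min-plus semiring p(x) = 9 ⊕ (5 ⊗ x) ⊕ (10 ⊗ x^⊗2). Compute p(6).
p(6) = 9

A tropical monomial a ⊗ x^⊗i evaluates to a + i · x. Evaluating each term at x = 6:
  Term 0 contributes 9 + 0 · 6 = 9
  Term 1 contributes 5 + 1 · 6 = 11
  Term 2 contributes 10 + 2 · 6 = 22
p(6) = ⊕ of these = min[9, 11, 22] = 9.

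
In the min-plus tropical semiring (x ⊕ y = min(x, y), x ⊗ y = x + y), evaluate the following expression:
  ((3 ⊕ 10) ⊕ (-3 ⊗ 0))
((3 ⊕ 10) ⊕ (-3 ⊗ 0)) = -3

Expand innermost to outermost. Recall ⊕ takes the minimum of its arguments and ⊗ takes their sum. Working out the expression ((3 ⊕ 10) ⊕ (-3 ⊗ 0)) gives -3.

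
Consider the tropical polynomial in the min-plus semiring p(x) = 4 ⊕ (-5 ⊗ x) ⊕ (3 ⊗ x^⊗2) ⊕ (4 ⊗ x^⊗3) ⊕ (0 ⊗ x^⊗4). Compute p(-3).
p(-3) = -12

A tropical monomial a ⊗ x^⊗i evaluates to a + i · x. Evaluating each term at x = -3:
  Term 0 contributes 4 + 0 · -3 = 4
  Term 1 contributes -5 + 1 · -3 = -8
  Term 2 contributes 3 + 2 · -3 = -3
  Term 3 contributes 4 + 3 · -3 = -5
  Term 4 contributes 0 + 4 · -3 = -12
p(-3) = ⊕ of these = min[4, -8, -3, -5, -12] = -12.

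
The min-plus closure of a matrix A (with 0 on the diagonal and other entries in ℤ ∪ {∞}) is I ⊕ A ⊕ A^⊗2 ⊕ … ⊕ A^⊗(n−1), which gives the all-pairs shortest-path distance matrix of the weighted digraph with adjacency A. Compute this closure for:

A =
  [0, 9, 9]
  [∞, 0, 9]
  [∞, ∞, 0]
Closure =
  [0, 9, 9]
  [∞, 0, 9]
  [∞, ∞, 0]

This is the Floyd-Warshall all-pairs shortest-path computation. For each intermediate vertex k = 0, 1, …, 2, update dist[i][j] ← min(dist[i][j], dist[i][k] + dist[k][j]). The final matrix gives, for each (i, j), the minimum total weight of any directed path from i to j (possibly empty when i = j).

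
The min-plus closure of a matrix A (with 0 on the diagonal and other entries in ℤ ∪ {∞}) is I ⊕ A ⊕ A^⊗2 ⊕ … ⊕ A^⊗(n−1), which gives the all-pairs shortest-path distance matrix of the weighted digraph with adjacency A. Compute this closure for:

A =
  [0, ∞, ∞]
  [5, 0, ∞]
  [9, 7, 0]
Closure =
  [0, ∞, ∞]
  [5, 0, ∞]
  [9, 7, 0]

This is the Floyd-Warshall all-pairs shortest-path computation. For each intermediate vertex k = 0, 1, …, 2, update dist[i][j] ← min(dist[i][j], dist[i][k] + dist[k][j]). The final matrix gives, for each (i, j), the minimum total weight of any directed path from i to j (possibly empty when i = j).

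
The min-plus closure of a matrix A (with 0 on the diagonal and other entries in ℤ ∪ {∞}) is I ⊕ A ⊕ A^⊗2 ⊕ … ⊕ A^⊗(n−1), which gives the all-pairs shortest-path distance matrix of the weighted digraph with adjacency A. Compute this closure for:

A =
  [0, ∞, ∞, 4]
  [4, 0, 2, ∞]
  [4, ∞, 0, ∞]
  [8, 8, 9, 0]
Closure =
  [0, 12, 13, 4]
  [4, 0, 2, 8]
  [4, 16, 0, 8]
  [8, 8, 9, 0]

This is the Floyd-Warshall all-pairs shortest-path computation. For each intermediate vertex k = 0, 1, …, 3, update dist[i][j] ← min(dist[i][j], dist[i][k] + dist[k][j]). The final matrix gives, for each (i, j), the minimum total weight of any directed path from i to j (possibly empty when i = j).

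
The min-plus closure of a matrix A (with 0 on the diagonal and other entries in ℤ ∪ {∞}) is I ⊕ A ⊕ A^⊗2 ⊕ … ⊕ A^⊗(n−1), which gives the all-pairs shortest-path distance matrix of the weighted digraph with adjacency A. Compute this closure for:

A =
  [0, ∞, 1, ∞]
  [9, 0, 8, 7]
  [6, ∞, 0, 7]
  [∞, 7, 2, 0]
Closure =
  [0, 15, 1, 8]
  [9, 0, 8, 7]
  [6, 14, 0, 7]
  [8, 7, 2, 0]

This is the Floyd-Warshall all-pairs shortest-path computation. For each intermediate vertex k = 0, 1, …, 3, update dist[i][j] ← min(dist[i][j], dist[i][k] + dist[k][j]). The final matrix gives, for each (i, j), the minimum total weight of any directed path from i to j (possibly empty when i = j).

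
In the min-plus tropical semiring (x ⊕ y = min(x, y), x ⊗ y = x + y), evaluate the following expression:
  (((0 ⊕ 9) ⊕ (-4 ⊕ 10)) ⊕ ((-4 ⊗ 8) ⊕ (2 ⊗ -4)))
(((0 ⊕ 9) ⊕ (-4 ⊕ 10)) ⊕ ((-4 ⊗ 8) ⊕ (2 ⊗ -4))) = -4

Expand innermost to outermost. Recall ⊕ takes the minimum of its arguments and ⊗ takes their sum. Working out the expression (((0 ⊕ 9) ⊕ (-4 ⊕ 10)) ⊕ ((-4 ⊗ 8) ⊕ (2 ⊗ -4))) gives -4.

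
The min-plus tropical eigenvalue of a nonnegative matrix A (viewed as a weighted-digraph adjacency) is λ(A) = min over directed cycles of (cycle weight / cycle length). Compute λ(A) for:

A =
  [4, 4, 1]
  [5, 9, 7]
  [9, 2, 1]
λ(A) = 1

Enumerate directed cycles and compute their means (weight / length). Sample:
  cycle 0 → 0: weight = 4, length = 1, mean = 4/1 ≈ 4.000
  cycle 1 → 1: weight = 9, length = 1, mean = 9/1 ≈ 9.000
  cycle 2 → 2: weight = 1, length = 1, mean = 1/1 ≈ 1.000
  cycle 0 → 1 → 0: weight = 9, length = 2, mean = 9/2 ≈ 4.500
  cycle 0 → 2 → 0: weight = 10, length = 2, mean = 10/2 ≈ 5.000
  cycle 1 → 0 → 1: weight = 9, length = 2, mean = 9/2 ≈ 4.500
Minimum mean = 1.000, attained e.g. along the cycle 2 → 2 with weight 1 and length 1. So λ(A) = 1/1 = 1.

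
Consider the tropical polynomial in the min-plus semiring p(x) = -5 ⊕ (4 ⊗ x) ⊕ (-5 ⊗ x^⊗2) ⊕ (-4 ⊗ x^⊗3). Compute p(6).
p(6) = -5

A tropical monomial a ⊗ x^⊗i evaluates to a + i · x. Evaluating each term at x = 6:
  Term 0 contributes -5 + 0 · 6 = -5
  Term 1 contributes 4 + 1 · 6 = 10
  Term 2 contributes -5 + 2 · 6 = 7
  Term 3 contributes -4 + 3 · 6 = 14
p(6) = ⊕ of these = min[-5, 10, 7, 14] = -5.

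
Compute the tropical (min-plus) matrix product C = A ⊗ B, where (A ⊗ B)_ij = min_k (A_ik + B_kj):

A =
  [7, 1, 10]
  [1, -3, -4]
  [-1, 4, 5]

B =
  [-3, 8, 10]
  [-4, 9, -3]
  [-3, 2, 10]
A ⊗ B =
  [-3, 10, -2]
  [-7, -2, -6]
  [-4, 7, 1]

Apply the min-plus product entry-by-entry:
  C[0][0] = min over k of (A[0][0] + B[0][0] = 7 + -3 = 4, A[0][1] + B[1][0] = 1 + -4 = -3, A[0][2] + B[2][0] = 10 + -3 = 7) = -3 (attained at k = 1)
  C[0][1] = min over k of (A[0][0] + B[0][1] = 7 + 8 = 15, A[0][1] + B[1][1] = 1 + 9 = 10, A[0][2] + B[2][1] = 10 + 2 = 12) = 10 (attained at k = 1)
  C[0][2] = min over k of (A[0][0] + B[0][2] = 7 + 10 = 17, A[0][1] + B[1][2] = 1 + -3 = -2, A[0][2] + B[2][2] = 10 + 10 = 20) = -2 (attained at k = 1)
  C[1][0] = min over k of (A[1][0] + B[0][0] = 1 + -3 = -2, A[1][1] + B[1][0] = -3 + -4 = -7, A[1][2] + B[2][0] = -4 + -3 = -7) = -7 (attained at k = 1)
  C[1][1] = min over k of (A[1][0] + B[0][1] = 1 + 8 = 9, A[1][1] + B[1][1] = -3 + 9 = 6, A[1][2] + B[2][1] = -4 + 2 = -2) = -2 (attained at k = 2)
  C[1][2] = min over k of (A[1][0] + B[0][2] = 1 + 10 = 11, A[1][1] + B[1][2] = -3 + -3 = -6, A[1][2] + B[2][2] = -4 + 10 = 6) = -6 (attained at k = 1)
  C[2][0] = min over k of (A[2][0] + B[0][0] = -1 + -3 = -4, A[2][1] + B[1][0] = 4 + -4 = 0, A[2][2] + B[2][0] = 5 + -3 = 2) = -4 (attained at k = 0)
  C[2][1] = min over k of (A[2][0] + B[0][1] = -1 + 8 = 7, A[2][1] + B[1][1] = 4 + 9 = 13, A[2][2] + B[2][1] = 5 + 2 = 7) = 7 (attained at k = 0)
  C[2][2] = min over k of (A[2][0] + B[0][2] = -1 + 10 = 9, A[2][1] + B[1][2] = 4 + -3 = 1, A[2][2] + B[2][2] = 5 + 10 = 15) = 1 (attained at k = 1)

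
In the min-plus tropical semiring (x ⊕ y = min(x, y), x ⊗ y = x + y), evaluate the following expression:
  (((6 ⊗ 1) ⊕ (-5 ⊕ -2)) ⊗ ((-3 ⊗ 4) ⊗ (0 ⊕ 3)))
(((6 ⊗ 1) ⊕ (-5 ⊕ -2)) ⊗ ((-3 ⊗ 4) ⊗ (0 ⊕ 3))) = -4

Expand innermost to outermost. Recall ⊕ takes the minimum of its arguments and ⊗ takes their sum. Working out the expression (((6 ⊗ 1) ⊕ (-5 ⊕ -2)) ⊗ ((-3 ⊗ 4) ⊗ (0 ⊕ 3))) gives -4.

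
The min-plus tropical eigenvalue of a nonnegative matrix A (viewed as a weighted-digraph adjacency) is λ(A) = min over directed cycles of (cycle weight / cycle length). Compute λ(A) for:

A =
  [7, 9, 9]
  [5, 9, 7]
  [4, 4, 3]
λ(A) = 3

Enumerate directed cycles and compute their means (weight / length). Sample:
  cycle 0 → 0: weight = 7, length = 1, mean = 7/1 ≈ 7.000
  cycle 1 → 1: weight = 9, length = 1, mean = 9/1 ≈ 9.000
  cycle 2 → 2: weight = 3, length = 1, mean = 3/1 ≈ 3.000
  cycle 0 → 1 → 0: weight = 14, length = 2, mean = 14/2 ≈ 7.000
  cycle 0 → 2 → 0: weight = 13, length = 2, mean = 13/2 ≈ 6.500
  cycle 1 → 0 → 1: weight = 14, length = 2, mean = 14/2 ≈ 7.000
Minimum mean = 3.000, attained e.g. along the cycle 2 → 2 with weight 3 and length 1. So λ(A) = 3/1 = 3.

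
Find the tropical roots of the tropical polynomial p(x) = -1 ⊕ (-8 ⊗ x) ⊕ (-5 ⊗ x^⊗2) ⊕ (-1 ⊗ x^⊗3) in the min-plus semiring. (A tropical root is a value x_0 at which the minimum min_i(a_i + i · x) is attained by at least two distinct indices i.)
Roots: {-4, -3, 7}

Each tropical root is a break point of the lower envelope of the lines y = a_i + i · x (there are 4 lines, with slopes 0, 1, ..., 3). Only the lines that attain the minimum somewhere contribute to roots; other lines are dominated. Here the surviving (envelope) indices are i = 3, i = 2, i = 1, i = 0.
Intersections between consecutive envelope lines give the roots: for adjacent envelope indices i < j the intersection is x = (a_i − a_j) / (j − i). Reading off the sorted break points: {-4, -3, 7}.
Verification: at each break x_0, at least two indices attain the minimum of min_i(a_i + i · x_0).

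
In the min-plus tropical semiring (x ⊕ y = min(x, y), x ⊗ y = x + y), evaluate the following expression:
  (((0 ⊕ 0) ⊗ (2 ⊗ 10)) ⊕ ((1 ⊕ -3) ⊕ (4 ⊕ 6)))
(((0 ⊕ 0) ⊗ (2 ⊗ 10)) ⊕ ((1 ⊕ -3) ⊕ (4 ⊕ 6))) = -3

Expand innermost to outermost. Recall ⊕ takes the minimum of its arguments and ⊗ takes their sum. Working out the expression (((0 ⊕ 0) ⊗ (2 ⊗ 10)) ⊕ ((1 ⊕ -3) ⊕ (4 ⊕ 6))) gives -3.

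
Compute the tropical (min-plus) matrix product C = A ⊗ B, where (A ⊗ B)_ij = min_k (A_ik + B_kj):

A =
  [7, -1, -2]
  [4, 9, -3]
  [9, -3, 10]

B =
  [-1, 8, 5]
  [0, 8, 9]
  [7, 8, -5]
A ⊗ B =
  [-1, 6, -7]
  [3, 5, -8]
  [-3, 5, 5]

Apply the min-plus product entry-by-entry:
  C[0][0] = min over k of (A[0][0] + B[0][0] = 7 + -1 = 6, A[0][1] + B[1][0] = -1 + 0 = -1, A[0][2] + B[2][0] = -2 + 7 = 5) = -1 (attained at k = 1)
  C[0][1] = min over k of (A[0][0] + B[0][1] = 7 + 8 = 15, A[0][1] + B[1][1] = -1 + 8 = 7, A[0][2] + B[2][1] = -2 + 8 = 6) = 6 (attained at k = 2)
  C[0][2] = min over k of (A[0][0] + B[0][2] = 7 + 5 = 12, A[0][1] + B[1][2] = -1 + 9 = 8, A[0][2] + B[2][2] = -2 + -5 = -7) = -7 (attained at k = 2)
  C[1][0] = min over k of (A[1][0] + B[0][0] = 4 + -1 = 3, A[1][1] + B[1][0] = 9 + 0 = 9, A[1][2] + B[2][0] = -3 + 7 = 4) = 3 (attained at k = 0)
  C[1][1] = min over k of (A[1][0] + B[0][1] = 4 + 8 = 12, A[1][1] + B[1][1] = 9 + 8 = 17, A[1][2] + B[2][1] = -3 + 8 = 5) = 5 (attained at k = 2)
  C[1][2] = min over k of (A[1][0] + B[0][2] = 4 + 5 = 9, A[1][1] + B[1][2] = 9 + 9 = 18, A[1][2] + B[2][2] = -3 + -5 = -8) = -8 (attained at k = 2)
  C[2][0] = min over k of (A[2][0] + B[0][0] = 9 + -1 = 8, A[2][1] + B[1][0] = -3 + 0 = -3, A[2][2] + B[2][0] = 10 + 7 = 17) = -3 (attained at k = 1)
  C[2][1] = min over k of (A[2][0] + B[0][1] = 9 + 8 = 17, A[2][1] + B[1][1] = -3 + 8 = 5, A[2][2] + B[2][1] = 10 + 8 = 18) = 5 (attained at k = 1)
  C[2][2] = min over k of (A[2][0] + B[0][2] = 9 + 5 = 14, A[2][1] + B[1][2] = -3 + 9 = 6, A[2][2] + B[2][2] = 10 + -5 = 5) = 5 (attained at k = 2)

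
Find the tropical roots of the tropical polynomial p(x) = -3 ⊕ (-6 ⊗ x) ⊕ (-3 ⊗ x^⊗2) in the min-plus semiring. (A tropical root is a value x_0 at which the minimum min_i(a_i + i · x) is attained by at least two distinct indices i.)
Roots: {-3, 3}

Each tropical root is a break point of the lower envelope of the lines y = a_i + i · x (there are 3 lines, with slopes 0, 1, ..., 2). Only the lines that attain the minimum somewhere contribute to roots; other lines are dominated. Here the surviving (envelope) indices are i = 2, i = 1, i = 0.
Intersections between consecutive envelope lines give the roots: for adjacent envelope indices i < j the intersection is x = (a_i − a_j) / (j − i). Reading off the sorted break points: {-3, 3}.
Verification: at each break x_0, at least two indices attain the minimum of min_i(a_i + i · x_0).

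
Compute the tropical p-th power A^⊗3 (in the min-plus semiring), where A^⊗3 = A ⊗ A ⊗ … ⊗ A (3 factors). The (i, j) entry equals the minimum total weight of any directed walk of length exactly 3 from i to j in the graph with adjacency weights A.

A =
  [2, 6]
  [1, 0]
A^⊗3 =
  [6, 6]
  [1, 0]

Each entry (A^⊗3)_ij equals the minimum over all length-3 walks i = v_0 → v_1 → … → v_3 = j of Σ_t A[v_t][v_{t+1}]. For example, for (i, j) = (0, 1) we minimise over 4 possible intermediate vertex sequences; the minimum is 6, attained along the walk 0 → 1 → 1 → 1.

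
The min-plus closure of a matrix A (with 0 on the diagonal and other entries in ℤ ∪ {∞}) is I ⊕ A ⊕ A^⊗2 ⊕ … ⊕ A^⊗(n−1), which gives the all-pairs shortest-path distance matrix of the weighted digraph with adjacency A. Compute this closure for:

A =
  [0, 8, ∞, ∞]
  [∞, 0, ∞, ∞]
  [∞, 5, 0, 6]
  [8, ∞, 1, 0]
Closure =
  [0, 8, ∞, ∞]
  [∞, 0, ∞, ∞]
  [14, 5, 0, 6]
  [8, 6, 1, 0]

This is the Floyd-Warshall all-pairs shortest-path computation. For each intermediate vertex k = 0, 1, …, 3, update dist[i][j] ← min(dist[i][j], dist[i][k] + dist[k][j]). The final matrix gives, for each (i, j), the minimum total weight of any directed path from i to j (possibly empty when i = j).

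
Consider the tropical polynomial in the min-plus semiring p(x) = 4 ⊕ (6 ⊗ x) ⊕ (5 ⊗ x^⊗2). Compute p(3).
p(3) = 4

A tropical monomial a ⊗ x^⊗i evaluates to a + i · x. Evaluating each term at x = 3:
  Term 0 contributes 4 + 0 · 3 = 4
  Term 1 contributes 6 + 1 · 3 = 9
  Term 2 contributes 5 + 2 · 3 = 11
p(3) = ⊕ of these = min[4, 9, 11] = 4.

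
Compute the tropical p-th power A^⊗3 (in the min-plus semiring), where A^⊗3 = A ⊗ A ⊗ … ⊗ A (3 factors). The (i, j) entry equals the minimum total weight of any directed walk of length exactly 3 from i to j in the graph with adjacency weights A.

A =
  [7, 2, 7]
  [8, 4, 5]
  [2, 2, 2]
A^⊗3 =
  [9, 9, 9]
  [9, 9, 9]
  [6, 6, 6]

Each entry (A^⊗3)_ij equals the minimum over all length-3 walks i = v_0 → v_1 → … → v_3 = j of Σ_t A[v_t][v_{t+1}]. For example, for (i, j) = (0, 2) we minimise over 9 possible intermediate vertex sequences; the minimum is 9, attained along the walk 0 → 1 → 2 → 2.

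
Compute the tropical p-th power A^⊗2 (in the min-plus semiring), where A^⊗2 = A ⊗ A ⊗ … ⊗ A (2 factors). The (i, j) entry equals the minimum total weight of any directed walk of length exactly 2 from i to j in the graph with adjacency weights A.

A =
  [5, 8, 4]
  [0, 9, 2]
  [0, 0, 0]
A^⊗2 =
  [4, 4, 4]
  [2, 2, 2]
  [0, 0, 0]

Each entry (A^⊗2)_ij equals the minimum over all length-2 walks i = v_0 → v_1 → … → v_2 = j of Σ_t A[v_t][v_{t+1}]. For example, for (i, j) = (0, 2) we minimise over 3 possible intermediate vertex sequences; the minimum is 4, attained along the walk 0 → 2 → 2.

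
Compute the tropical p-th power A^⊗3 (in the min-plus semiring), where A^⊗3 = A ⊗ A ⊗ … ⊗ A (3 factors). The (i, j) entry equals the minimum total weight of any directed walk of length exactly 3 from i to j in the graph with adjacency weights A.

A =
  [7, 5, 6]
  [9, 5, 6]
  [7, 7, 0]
A^⊗3 =
  [13, 13, 6]
  [13, 13, 6]
  [7, 7, 0]

Each entry (A^⊗3)_ij equals the minimum over all length-3 walks i = v_0 → v_1 → … → v_3 = j of Σ_t A[v_t][v_{t+1}]. For example, for (i, j) = (0, 2) we minimise over 9 possible intermediate vertex sequences; the minimum is 6, attained along the walk 0 → 2 → 2 → 2.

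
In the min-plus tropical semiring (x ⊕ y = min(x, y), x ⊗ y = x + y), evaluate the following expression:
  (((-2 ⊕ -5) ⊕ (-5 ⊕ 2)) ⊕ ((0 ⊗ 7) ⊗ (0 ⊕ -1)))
(((-2 ⊕ -5) ⊕ (-5 ⊕ 2)) ⊕ ((0 ⊗ 7) ⊗ (0 ⊕ -1))) = -5

Expand innermost to outermost. Recall ⊕ takes the minimum of its arguments and ⊗ takes their sum. Working out the expression (((-2 ⊕ -5) ⊕ (-5 ⊕ 2)) ⊕ ((0 ⊗ 7) ⊗ (0 ⊕ -1))) gives -5.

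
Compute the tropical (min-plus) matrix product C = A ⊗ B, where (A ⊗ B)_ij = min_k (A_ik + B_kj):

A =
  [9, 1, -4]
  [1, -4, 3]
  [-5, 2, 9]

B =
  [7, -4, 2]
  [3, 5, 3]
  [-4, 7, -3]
A ⊗ B =
  [-8, 3, -7]
  [-1, -3, -1]
  [2, -9, -3]

Apply the min-plus product entry-by-entry:
  C[0][0] = min over k of (A[0][0] + B[0][0] = 9 + 7 = 16, A[0][1] + B[1][0] = 1 + 3 = 4, A[0][2] + B[2][0] = -4 + -4 = -8) = -8 (attained at k = 2)
  C[0][1] = min over k of (A[0][0] + B[0][1] = 9 + -4 = 5, A[0][1] + B[1][1] = 1 + 5 = 6, A[0][2] + B[2][1] = -4 + 7 = 3) = 3 (attained at k = 2)
  C[0][2] = min over k of (A[0][0] + B[0][2] = 9 + 2 = 11, A[0][1] + B[1][2] = 1 + 3 = 4, A[0][2] + B[2][2] = -4 + -3 = -7) = -7 (attained at k = 2)
  C[1][0] = min over k of (A[1][0] + B[0][0] = 1 + 7 = 8, A[1][1] + B[1][0] = -4 + 3 = -1, A[1][2] + B[2][0] = 3 + -4 = -1) = -1 (attained at k = 1)
  C[1][1] = min over k of (A[1][0] + B[0][1] = 1 + -4 = -3, A[1][1] + B[1][1] = -4 + 5 = 1, A[1][2] + B[2][1] = 3 + 7 = 10) = -3 (attained at k = 0)
  C[1][2] = min over k of (A[1][0] + B[0][2] = 1 + 2 = 3, A[1][1] + B[1][2] = -4 + 3 = -1, A[1][2] + B[2][2] = 3 + -3 = 0) = -1 (attained at k = 1)
  C[2][0] = min over k of (A[2][0] + B[0][0] = -5 + 7 = 2, A[2][1] + B[1][0] = 2 + 3 = 5, A[2][2] + B[2][0] = 9 + -4 = 5) = 2 (attained at k = 0)
  C[2][1] = min over k of (A[2][0] + B[0][1] = -5 + -4 = -9, A[2][1] + B[1][1] = 2 + 5 = 7, A[2][2] + B[2][1] = 9 + 7 = 16) = -9 (attained at k = 0)
  C[2][2] = min over k of (A[2][0] + B[0][2] = -5 + 2 = -3, A[2][1] + B[1][2] = 2 + 3 = 5, A[2][2] + B[2][2] = 9 + -3 = 6) = -3 (attained at k = 0)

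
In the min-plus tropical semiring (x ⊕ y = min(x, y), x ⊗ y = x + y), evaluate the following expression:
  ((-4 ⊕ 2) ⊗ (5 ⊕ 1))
((-4 ⊕ 2) ⊗ (5 ⊕ 1)) = -3

Expand innermost to outermost. Recall ⊕ takes the minimum of its arguments and ⊗ takes their sum. Working out the expression ((-4 ⊕ 2) ⊗ (5 ⊕ 1)) gives -3.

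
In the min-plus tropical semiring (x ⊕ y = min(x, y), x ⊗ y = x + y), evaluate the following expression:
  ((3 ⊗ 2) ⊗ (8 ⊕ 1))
((3 ⊗ 2) ⊗ (8 ⊕ 1)) = 6

Expand innermost to outermost. Recall ⊕ takes the minimum of its arguments and ⊗ takes their sum. Working out the expression ((3 ⊗ 2) ⊗ (8 ⊕ 1)) gives 6.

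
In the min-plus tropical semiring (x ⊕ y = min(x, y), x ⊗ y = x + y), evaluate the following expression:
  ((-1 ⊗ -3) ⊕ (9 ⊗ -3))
((-1 ⊗ -3) ⊕ (9 ⊗ -3)) = -4

Expand innermost to outermost. Recall ⊕ takes the minimum of its arguments and ⊗ takes their sum. Working out the expression ((-1 ⊗ -3) ⊕ (9 ⊗ -3)) gives -4.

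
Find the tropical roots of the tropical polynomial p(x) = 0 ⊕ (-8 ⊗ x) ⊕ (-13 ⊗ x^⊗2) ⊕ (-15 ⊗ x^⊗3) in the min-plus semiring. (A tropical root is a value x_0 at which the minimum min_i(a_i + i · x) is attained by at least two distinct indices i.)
Roots: {2, 5, 8}

Each tropical root is a break point of the lower envelope of the lines y = a_i + i · x (there are 4 lines, with slopes 0, 1, ..., 3). Only the lines that attain the minimum somewhere contribute to roots; other lines are dominated. Here the surviving (envelope) indices are i = 3, i = 2, i = 1, i = 0.
Intersections between consecutive envelope lines give the roots: for adjacent envelope indices i < j the intersection is x = (a_i − a_j) / (j − i). Reading off the sorted break points: {2, 5, 8}.
Verification: at each break x_0, at least two indices attain the minimum of min_i(a_i + i · x_0).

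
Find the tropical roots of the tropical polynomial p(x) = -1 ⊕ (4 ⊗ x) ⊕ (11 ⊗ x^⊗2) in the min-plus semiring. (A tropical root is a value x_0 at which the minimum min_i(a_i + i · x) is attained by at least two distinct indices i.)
Roots: {-7, -5}

Each tropical root is a break point of the lower envelope of the lines y = a_i + i · x (there are 3 lines, with slopes 0, 1, ..., 2). Only the lines that attain the minimum somewhere contribute to roots; other lines are dominated. Here the surviving (envelope) indices are i = 2, i = 1, i = 0.
Intersections between consecutive envelope lines give the roots: for adjacent envelope indices i < j the intersection is x = (a_i − a_j) / (j − i). Reading off the sorted break points: {-7, -5}.
Verification: at each break x_0, at least two indices attain the minimum of min_i(a_i + i · x_0).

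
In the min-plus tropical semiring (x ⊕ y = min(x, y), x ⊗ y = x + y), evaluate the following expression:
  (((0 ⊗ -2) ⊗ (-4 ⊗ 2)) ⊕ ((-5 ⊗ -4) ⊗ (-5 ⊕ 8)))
(((0 ⊗ -2) ⊗ (-4 ⊗ 2)) ⊕ ((-5 ⊗ -4) ⊗ (-5 ⊕ 8))) = -14

Expand innermost to outermost. Recall ⊕ takes the minimum of its arguments and ⊗ takes their sum. Working out the expression (((0 ⊗ -2) ⊗ (-4 ⊗ 2)) ⊕ ((-5 ⊗ -4) ⊗ (-5 ⊕ 8))) gives -14.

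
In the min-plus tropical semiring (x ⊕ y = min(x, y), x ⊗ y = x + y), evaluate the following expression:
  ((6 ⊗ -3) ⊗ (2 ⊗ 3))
((6 ⊗ -3) ⊗ (2 ⊗ 3)) = 8

Expand innermost to outermost. Recall ⊕ takes the minimum of its arguments and ⊗ takes their sum. Working out the expression ((6 ⊗ -3) ⊗ (2 ⊗ 3)) gives 8.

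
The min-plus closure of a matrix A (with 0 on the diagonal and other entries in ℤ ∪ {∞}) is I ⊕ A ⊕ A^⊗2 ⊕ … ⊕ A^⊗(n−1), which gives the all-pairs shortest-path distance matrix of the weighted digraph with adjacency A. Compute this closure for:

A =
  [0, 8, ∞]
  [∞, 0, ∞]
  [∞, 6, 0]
Closure =
  [0, 8, ∞]
  [∞, 0, ∞]
  [∞, 6, 0]

This is the Floyd-Warshall all-pairs shortest-path computation. For each intermediate vertex k = 0, 1, …, 2, update dist[i][j] ← min(dist[i][j], dist[i][k] + dist[k][j]). The final matrix gives, for each (i, j), the minimum total weight of any directed path from i to j (possibly empty when i = j).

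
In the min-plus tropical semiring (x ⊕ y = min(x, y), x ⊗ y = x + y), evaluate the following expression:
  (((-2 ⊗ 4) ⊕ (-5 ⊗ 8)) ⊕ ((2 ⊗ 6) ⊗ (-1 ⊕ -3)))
(((-2 ⊗ 4) ⊕ (-5 ⊗ 8)) ⊕ ((2 ⊗ 6) ⊗ (-1 ⊕ -3))) = 2

Expand innermost to outermost. Recall ⊕ takes the minimum of its arguments and ⊗ takes their sum. Working out the expression (((-2 ⊗ 4) ⊕ (-5 ⊗ 8)) ⊕ ((2 ⊗ 6) ⊗ (-1 ⊕ -3))) gives 2.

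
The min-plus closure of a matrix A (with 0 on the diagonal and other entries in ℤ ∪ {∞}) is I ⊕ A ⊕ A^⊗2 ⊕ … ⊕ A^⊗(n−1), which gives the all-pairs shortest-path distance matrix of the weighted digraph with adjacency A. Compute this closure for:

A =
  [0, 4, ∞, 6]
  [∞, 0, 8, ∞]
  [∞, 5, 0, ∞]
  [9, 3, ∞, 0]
Closure =
  [0, 4, 12, 6]
  [∞, 0, 8, ∞]
  [∞, 5, 0, ∞]
  [9, 3, 11, 0]

This is the Floyd-Warshall all-pairs shortest-path computation. For each intermediate vertex k = 0, 1, …, 3, update dist[i][j] ← min(dist[i][j], dist[i][k] + dist[k][j]). The final matrix gives, for each (i, j), the minimum total weight of any directed path from i to j (possibly empty when i = j).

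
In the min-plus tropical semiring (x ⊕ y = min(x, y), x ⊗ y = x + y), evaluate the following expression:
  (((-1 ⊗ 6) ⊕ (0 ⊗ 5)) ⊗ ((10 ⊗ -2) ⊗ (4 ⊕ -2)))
(((-1 ⊗ 6) ⊕ (0 ⊗ 5)) ⊗ ((10 ⊗ -2) ⊗ (4 ⊕ -2))) = 11

Expand innermost to outermost. Recall ⊕ takes the minimum of its arguments and ⊗ takes their sum. Working out the expression (((-1 ⊗ 6) ⊕ (0 ⊗ 5)) ⊗ ((10 ⊗ -2) ⊗ (4 ⊕ -2))) gives 11.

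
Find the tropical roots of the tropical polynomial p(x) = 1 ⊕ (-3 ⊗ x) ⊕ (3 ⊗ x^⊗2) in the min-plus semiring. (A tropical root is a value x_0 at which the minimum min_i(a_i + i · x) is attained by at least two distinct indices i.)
Roots: {-6, 4}

Each tropical root is a break point of the lower envelope of the lines y = a_i + i · x (there are 3 lines, with slopes 0, 1, ..., 2). Only the lines that attain the minimum somewhere contribute to roots; other lines are dominated. Here the surviving (envelope) indices are i = 2, i = 1, i = 0.
Intersections between consecutive envelope lines give the roots: for adjacent envelope indices i < j the intersection is x = (a_i − a_j) / (j − i). Reading off the sorted break points: {-6, 4}.
Verification: at each break x_0, at least two indices attain the minimum of min_i(a_i + i · x_0).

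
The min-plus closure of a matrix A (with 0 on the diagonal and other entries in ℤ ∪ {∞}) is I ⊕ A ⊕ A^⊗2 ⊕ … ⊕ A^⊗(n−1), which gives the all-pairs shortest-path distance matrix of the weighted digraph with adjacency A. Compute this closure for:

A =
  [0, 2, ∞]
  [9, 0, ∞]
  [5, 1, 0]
Closure =
  [0, 2, ∞]
  [9, 0, ∞]
  [5, 1, 0]

This is the Floyd-Warshall all-pairs shortest-path computation. For each intermediate vertex k = 0, 1, …, 2, update dist[i][j] ← min(dist[i][j], dist[i][k] + dist[k][j]). The final matrix gives, for each (i, j), the minimum total weight of any directed path from i to j (possibly empty when i = j).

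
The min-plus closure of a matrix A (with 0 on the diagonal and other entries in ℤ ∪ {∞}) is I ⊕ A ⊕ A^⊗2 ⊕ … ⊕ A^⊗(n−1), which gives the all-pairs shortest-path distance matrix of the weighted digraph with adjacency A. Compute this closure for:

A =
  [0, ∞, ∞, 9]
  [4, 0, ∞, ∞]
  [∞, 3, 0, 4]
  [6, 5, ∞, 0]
Closure =
  [0, 14, ∞, 9]
  [4, 0, ∞, 13]
  [7, 3, 0, 4]
  [6, 5, ∞, 0]

This is the Floyd-Warshall all-pairs shortest-path computation. For each intermediate vertex k = 0, 1, …, 3, update dist[i][j] ← min(dist[i][j], dist[i][k] + dist[k][j]). The final matrix gives, for each (i, j), the minimum total weight of any directed path from i to j (possibly empty when i = j).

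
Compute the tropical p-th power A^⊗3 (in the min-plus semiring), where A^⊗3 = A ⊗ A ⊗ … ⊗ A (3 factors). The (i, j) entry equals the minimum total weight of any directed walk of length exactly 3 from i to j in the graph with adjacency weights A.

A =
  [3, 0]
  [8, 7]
A^⊗3 =
  [9, 6]
  [14, 11]

Each entry (A^⊗3)_ij equals the minimum over all length-3 walks i = v_0 → v_1 → … → v_3 = j of Σ_t A[v_t][v_{t+1}]. For example, for (i, j) = (0, 1) we minimise over 4 possible intermediate vertex sequences; the minimum is 6, attained along the walk 0 → 0 → 0 → 1.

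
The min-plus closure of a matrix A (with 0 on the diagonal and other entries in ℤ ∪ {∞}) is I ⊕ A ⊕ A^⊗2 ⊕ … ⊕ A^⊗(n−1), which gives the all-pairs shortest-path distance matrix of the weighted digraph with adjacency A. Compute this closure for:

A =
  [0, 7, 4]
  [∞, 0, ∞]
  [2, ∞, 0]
Closure =
  [0, 7, 4]
  [∞, 0, ∞]
  [2, 9, 0]

This is the Floyd-Warshall all-pairs shortest-path computation. For each intermediate vertex k = 0, 1, …, 2, update dist[i][j] ← min(dist[i][j], dist[i][k] + dist[k][j]). The final matrix gives, for each (i, j), the minimum total weight of any directed path from i to j (possibly empty when i = j).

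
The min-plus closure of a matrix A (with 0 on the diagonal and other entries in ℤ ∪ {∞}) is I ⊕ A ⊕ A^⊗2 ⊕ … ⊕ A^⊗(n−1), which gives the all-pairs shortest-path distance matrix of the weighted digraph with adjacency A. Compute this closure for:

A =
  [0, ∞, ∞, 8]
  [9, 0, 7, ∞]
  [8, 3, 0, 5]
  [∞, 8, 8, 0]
Closure =
  [0, 16, 16, 8]
  [9, 0, 7, 12]
  [8, 3, 0, 5]
  [16, 8, 8, 0]

This is the Floyd-Warshall all-pairs shortest-path computation. For each intermediate vertex k = 0, 1, …, 3, update dist[i][j] ← min(dist[i][j], dist[i][k] + dist[k][j]). The final matrix gives, for each (i, j), the minimum total weight of any directed path from i to j (possibly empty when i = j).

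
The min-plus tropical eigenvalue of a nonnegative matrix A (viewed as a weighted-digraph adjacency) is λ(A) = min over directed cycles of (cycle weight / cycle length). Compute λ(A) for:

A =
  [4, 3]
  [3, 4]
λ(A) = 3

Enumerate directed cycles and compute their means (weight / length). Sample:
  cycle 0 → 0: weight = 4, length = 1, mean = 4/1 ≈ 4.000
  cycle 1 → 1: weight = 4, length = 1, mean = 4/1 ≈ 4.000
  cycle 0 → 1 → 0: weight = 6, length = 2, mean = 6/2 ≈ 3.000
  cycle 1 → 0 → 1: weight = 6, length = 2, mean = 6/2 ≈ 3.000
Minimum mean = 3.000, attained e.g. along the cycle 0 → 1 → 0 with weight 6 and length 2. So λ(A) = 6/2 = 3.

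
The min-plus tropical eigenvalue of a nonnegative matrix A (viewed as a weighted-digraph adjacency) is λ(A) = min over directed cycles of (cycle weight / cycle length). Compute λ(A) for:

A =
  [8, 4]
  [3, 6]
λ(A) = 7/2

Enumerate directed cycles and compute their means (weight / length). Sample:
  cycle 0 → 0: weight = 8, length = 1, mean = 8/1 ≈ 8.000
  cycle 1 → 1: weight = 6, length = 1, mean = 6/1 ≈ 6.000
  cycle 0 → 1 → 0: weight = 7, length = 2, mean = 7/2 ≈ 3.500
  cycle 1 → 0 → 1: weight = 7, length = 2, mean = 7/2 ≈ 3.500
Minimum mean = 3.500, attained e.g. along the cycle 0 → 1 → 0 with weight 7 and length 2. So λ(A) = 7/2 = 7/2.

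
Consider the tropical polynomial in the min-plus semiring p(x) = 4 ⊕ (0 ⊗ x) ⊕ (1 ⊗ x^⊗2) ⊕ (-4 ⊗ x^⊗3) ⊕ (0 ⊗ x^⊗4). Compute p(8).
p(8) = 4

A tropical monomial a ⊗ x^⊗i evaluates to a + i · x. Evaluating each term at x = 8:
  Term 0 contributes 4 + 0 · 8 = 4
  Term 1 contributes 0 + 1 · 8 = 8
  Term 2 contributes 1 + 2 · 8 = 17
  Term 3 contributes -4 + 3 · 8 = 20
  Term 4 contributes 0 + 4 · 8 = 32
p(8) = ⊕ of these = min[4, 8, 17, 20, 32] = 4.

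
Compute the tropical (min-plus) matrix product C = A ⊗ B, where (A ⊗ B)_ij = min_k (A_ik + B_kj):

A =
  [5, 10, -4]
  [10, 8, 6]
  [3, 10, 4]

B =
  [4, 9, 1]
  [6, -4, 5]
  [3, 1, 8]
A ⊗ B =
  [-1, -3, 4]
  [9, 4, 11]
  [7, 5, 4]

Apply the min-plus product entry-by-entry:
  C[0][0] = min over k of (A[0][0] + B[0][0] = 5 + 4 = 9, A[0][1] + B[1][0] = 10 + 6 = 16, A[0][2] + B[2][0] = -4 + 3 = -1) = -1 (attained at k = 2)
  C[0][1] = min over k of (A[0][0] + B[0][1] = 5 + 9 = 14, A[0][1] + B[1][1] = 10 + -4 = 6, A[0][2] + B[2][1] = -4 + 1 = -3) = -3 (attained at k = 2)
  C[0][2] = min over k of (A[0][0] + B[0][2] = 5 + 1 = 6, A[0][1] + B[1][2] = 10 + 5 = 15, A[0][2] + B[2][2] = -4 + 8 = 4) = 4 (attained at k = 2)
  C[1][0] = min over k of (A[1][0] + B[0][0] = 10 + 4 = 14, A[1][1] + B[1][0] = 8 + 6 = 14, A[1][2] + B[2][0] = 6 + 3 = 9) = 9 (attained at k = 2)
  C[1][1] = min over k of (A[1][0] + B[0][1] = 10 + 9 = 19, A[1][1] + B[1][1] = 8 + -4 = 4, A[1][2] + B[2][1] = 6 + 1 = 7) = 4 (attained at k = 1)
  C[1][2] = min over k of (A[1][0] + B[0][2] = 10 + 1 = 11, A[1][1] + B[1][2] = 8 + 5 = 13, A[1][2] + B[2][2] = 6 + 8 = 14) = 11 (attained at k = 0)
  C[2][0] = min over k of (A[2][0] + B[0][0] = 3 + 4 = 7, A[2][1] + B[1][0] = 10 + 6 = 16, A[2][2] + B[2][0] = 4 + 3 = 7) = 7 (attained at k = 0)
  C[2][1] = min over k of (A[2][0] + B[0][1] = 3 + 9 = 12, A[2][1] + B[1][1] = 10 + -4 = 6, A[2][2] + B[2][1] = 4 + 1 = 5) = 5 (attained at k = 2)
  C[2][2] = min over k of (A[2][0] + B[0][2] = 3 + 1 = 4, A[2][1] + B[1][2] = 10 + 5 = 15, A[2][2] + B[2][2] = 4 + 8 = 12) = 4 (attained at k = 0)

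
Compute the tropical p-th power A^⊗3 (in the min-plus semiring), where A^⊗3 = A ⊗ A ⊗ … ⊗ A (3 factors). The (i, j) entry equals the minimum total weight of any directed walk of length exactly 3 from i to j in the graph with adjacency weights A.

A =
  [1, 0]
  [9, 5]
A^⊗3 =
  [3, 2]
  [11, 10]

Each entry (A^⊗3)_ij equals the minimum over all length-3 walks i = v_0 → v_1 → … → v_3 = j of Σ_t A[v_t][v_{t+1}]. For example, for (i, j) = (0, 1) we minimise over 4 possible intermediate vertex sequences; the minimum is 2, attained along the walk 0 → 0 → 0 → 1.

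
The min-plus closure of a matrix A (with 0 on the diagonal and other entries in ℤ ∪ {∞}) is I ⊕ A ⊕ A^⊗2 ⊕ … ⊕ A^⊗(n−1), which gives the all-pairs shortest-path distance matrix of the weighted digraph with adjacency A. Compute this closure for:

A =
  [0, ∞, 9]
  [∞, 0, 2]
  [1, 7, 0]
Closure =
  [0, 16, 9]
  [3, 0, 2]
  [1, 7, 0]

This is the Floyd-Warshall all-pairs shortest-path computation. For each intermediate vertex k = 0, 1, …, 2, update dist[i][j] ← min(dist[i][j], dist[i][k] + dist[k][j]). The final matrix gives, for each (i, j), the minimum total weight of any directed path from i to j (possibly empty when i = j).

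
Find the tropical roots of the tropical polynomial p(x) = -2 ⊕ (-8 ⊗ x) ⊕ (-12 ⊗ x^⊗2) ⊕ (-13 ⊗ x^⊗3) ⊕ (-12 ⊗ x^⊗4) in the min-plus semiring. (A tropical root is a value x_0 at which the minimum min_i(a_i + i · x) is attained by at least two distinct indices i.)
Roots: {-1, 1, 4, 6}

Each tropical root is a break point of the lower envelope of the lines y = a_i + i · x (there are 5 lines, with slopes 0, 1, ..., 4). Only the lines that attain the minimum somewhere contribute to roots; other lines are dominated. Here the surviving (envelope) indices are i = 4, i = 3, i = 2, i = 1, i = 0.
Intersections between consecutive envelope lines give the roots: for adjacent envelope indices i < j the intersection is x = (a_i − a_j) / (j − i). Reading off the sorted break points: {-1, 1, 4, 6}.
Verification: at each break x_0, at least two indices attain the minimum of min_i(a_i + i · x_0).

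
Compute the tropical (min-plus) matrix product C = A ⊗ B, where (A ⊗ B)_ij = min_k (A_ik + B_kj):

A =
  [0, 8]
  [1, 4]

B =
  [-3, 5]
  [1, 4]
A ⊗ B =
  [-3, 5]
  [-2, 6]

Apply the min-plus product entry-by-entry:
  C[0][0] = min over k of (A[0][0] + B[0][0] = 0 + -3 = -3, A[0][1] + B[1][0] = 8 + 1 = 9) = -3 (attained at k = 0)
  C[0][1] = min over k of (A[0][0] + B[0][1] = 0 + 5 = 5, A[0][1] + B[1][1] = 8 + 4 = 12) = 5 (attained at k = 0)
  C[1][0] = min over k of (A[1][0] + B[0][0] = 1 + -3 = -2, A[1][1] + B[1][0] = 4 + 1 = 5) = -2 (attained at k = 0)
  C[1][1] = min over k of (A[1][0] + B[0][1] = 1 + 5 = 6, A[1][1] + B[1][1] = 4 + 4 = 8) = 6 (attained at k = 0)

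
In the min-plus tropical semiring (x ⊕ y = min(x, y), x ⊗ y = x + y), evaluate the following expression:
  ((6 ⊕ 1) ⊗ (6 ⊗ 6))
((6 ⊕ 1) ⊗ (6 ⊗ 6)) = 13

Expand innermost to outermost. Recall ⊕ takes the minimum of its arguments and ⊗ takes their sum. Working out the expression ((6 ⊕ 1) ⊗ (6 ⊗ 6)) gives 13.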